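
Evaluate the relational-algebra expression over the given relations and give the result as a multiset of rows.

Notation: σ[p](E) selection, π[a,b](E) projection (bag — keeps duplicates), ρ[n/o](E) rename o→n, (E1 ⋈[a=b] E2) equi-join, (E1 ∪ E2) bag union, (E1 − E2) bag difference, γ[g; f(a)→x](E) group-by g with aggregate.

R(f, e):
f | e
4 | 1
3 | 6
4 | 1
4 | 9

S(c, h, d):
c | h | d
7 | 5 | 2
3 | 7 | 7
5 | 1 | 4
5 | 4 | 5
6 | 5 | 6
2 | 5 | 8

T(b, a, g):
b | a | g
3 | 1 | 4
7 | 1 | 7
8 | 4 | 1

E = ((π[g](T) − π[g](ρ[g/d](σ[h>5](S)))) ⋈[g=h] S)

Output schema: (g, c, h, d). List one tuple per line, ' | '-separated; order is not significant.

Stepwise |·|:
  T → 3
  π[g](T) → 3
  S → 6
  σ[h>5](S) → 1
  ρ[g/d](σ[h>5](S)) → 1
  π[g](ρ[g/d](σ[h>5](S))) → 1
  (π[g](T) − π[g](ρ[g/d](σ[h>5](S)))) → 2
  S → 6
  ((π[g](T) − π[g](ρ[g/d](σ[h>5](S)))) ⋈[g=h] S) → 2

== RESULT ==
g | c | h | d
1 | 5 | 1 | 4
4 | 5 | 4 | 5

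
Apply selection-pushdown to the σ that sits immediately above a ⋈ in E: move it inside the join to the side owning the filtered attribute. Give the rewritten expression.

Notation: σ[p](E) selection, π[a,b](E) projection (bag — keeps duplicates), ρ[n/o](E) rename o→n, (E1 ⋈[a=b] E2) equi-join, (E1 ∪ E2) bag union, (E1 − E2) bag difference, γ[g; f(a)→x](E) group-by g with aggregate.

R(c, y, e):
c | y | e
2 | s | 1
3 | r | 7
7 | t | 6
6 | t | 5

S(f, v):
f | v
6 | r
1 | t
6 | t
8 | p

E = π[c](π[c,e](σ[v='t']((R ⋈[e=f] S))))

σ filters on v, owned by the right side.
E' = π[c](π[c,e]((R ⋈[e=f] σ[v='t'](S))))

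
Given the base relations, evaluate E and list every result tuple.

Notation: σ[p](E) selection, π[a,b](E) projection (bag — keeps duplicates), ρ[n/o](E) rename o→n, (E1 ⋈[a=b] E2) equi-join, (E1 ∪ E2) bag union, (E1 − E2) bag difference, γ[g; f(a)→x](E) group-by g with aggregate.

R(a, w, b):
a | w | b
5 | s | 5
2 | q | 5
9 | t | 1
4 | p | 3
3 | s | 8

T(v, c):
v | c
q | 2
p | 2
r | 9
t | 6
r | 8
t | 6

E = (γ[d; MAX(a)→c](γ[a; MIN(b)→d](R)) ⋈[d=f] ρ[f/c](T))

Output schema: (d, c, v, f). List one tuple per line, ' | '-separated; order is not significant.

Stepwise |·|:
  R → 5
  γ[a; MIN(b)→d](R) → 5
  γ[d; MAX(a)→c](γ[a; MIN(b)→d](R)) → 4
  T → 6
  ρ[f/c](T) → 6
  (γ[d; MAX(a)→c](γ[a; MIN(b)→d](R)) ⋈[d=f] ρ[f/c](T)) → 1

== RESULT ==
d | c | v | f
8 | 3 | r | 8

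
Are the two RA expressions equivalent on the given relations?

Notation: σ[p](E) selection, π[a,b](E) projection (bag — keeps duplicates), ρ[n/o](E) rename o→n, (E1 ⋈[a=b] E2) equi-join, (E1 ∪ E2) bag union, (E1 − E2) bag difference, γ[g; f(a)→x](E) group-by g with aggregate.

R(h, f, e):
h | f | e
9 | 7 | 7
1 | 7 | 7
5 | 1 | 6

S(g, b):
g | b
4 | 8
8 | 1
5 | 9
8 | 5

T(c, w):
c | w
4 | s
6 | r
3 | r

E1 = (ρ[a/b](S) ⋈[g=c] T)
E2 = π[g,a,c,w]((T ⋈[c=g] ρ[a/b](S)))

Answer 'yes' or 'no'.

E1 subexpression sizes:
  S → 4
  ρ[a/b](S) → 4
  T → 3
  (ρ[a/b](S) ⋈[g=c] T) → 1
E2 subexpression sizes:
  T → 3
  S → 4
  ρ[a/b](S) → 4
  (T ⋈[c=g] ρ[a/b](S)) → 1
  π[g,a,c,w]((T ⋈[c=g] ρ[a/b](S))) → 1

E1 and E2 produce the same multiset:
g | a | c | w
4 | 8 | 4 | s

yes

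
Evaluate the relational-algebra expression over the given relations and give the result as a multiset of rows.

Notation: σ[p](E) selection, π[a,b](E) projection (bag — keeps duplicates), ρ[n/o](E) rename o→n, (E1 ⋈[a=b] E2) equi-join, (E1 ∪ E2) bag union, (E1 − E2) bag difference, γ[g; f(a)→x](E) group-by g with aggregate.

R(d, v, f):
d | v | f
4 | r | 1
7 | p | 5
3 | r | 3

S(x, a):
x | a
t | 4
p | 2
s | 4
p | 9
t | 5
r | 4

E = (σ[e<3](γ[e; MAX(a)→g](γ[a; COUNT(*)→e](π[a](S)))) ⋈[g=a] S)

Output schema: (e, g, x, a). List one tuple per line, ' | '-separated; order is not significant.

Stepwise |·|:
  S → 6
  π[a](S) → 6
  γ[a; COUNT(*)→e](π[a](S)) → 4
  γ[e; MAX(a)→g](γ[a; COUNT(*)→e](π[a](S))) → 2
  σ[e<3](γ[e; MAX(a)→g](γ[a; COUNT(*)→e](π[a](S)))) → 1
  S → 6
  (σ[e<3](γ[e; MAX(a)→g](γ[a; COUNT(*)→e](π[a](S)))) ⋈[g=a] S) → 1

== RESULT ==
e | g | x | a
1 | 9 | p | 9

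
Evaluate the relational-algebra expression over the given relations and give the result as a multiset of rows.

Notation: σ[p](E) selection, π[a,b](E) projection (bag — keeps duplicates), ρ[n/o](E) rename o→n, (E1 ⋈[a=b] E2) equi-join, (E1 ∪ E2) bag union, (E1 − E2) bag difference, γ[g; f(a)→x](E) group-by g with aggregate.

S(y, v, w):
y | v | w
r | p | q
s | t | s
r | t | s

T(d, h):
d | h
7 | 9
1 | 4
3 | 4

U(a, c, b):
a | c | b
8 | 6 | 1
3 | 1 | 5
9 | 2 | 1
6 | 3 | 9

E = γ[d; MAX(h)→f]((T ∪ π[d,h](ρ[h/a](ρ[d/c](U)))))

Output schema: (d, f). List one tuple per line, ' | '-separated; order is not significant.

Stepwise |·|:
  T → 3
  U → 4
  ρ[d/c](U) → 4
  ρ[h/a](ρ[d/c](U)) → 4
  π[d,h](ρ[h/a](ρ[d/c](U))) → 4
  (T ∪ π[d,h](ρ[h/a](ρ[d/c](U)))) → 7
  γ[d; MAX(h)→f]((T ∪ π[d,h](ρ[h/a](ρ[d/c](U))))) → 5

== RESULT ==
d | f
1 | 4
2 | 9
3 | 6
6 | 8
7 | 9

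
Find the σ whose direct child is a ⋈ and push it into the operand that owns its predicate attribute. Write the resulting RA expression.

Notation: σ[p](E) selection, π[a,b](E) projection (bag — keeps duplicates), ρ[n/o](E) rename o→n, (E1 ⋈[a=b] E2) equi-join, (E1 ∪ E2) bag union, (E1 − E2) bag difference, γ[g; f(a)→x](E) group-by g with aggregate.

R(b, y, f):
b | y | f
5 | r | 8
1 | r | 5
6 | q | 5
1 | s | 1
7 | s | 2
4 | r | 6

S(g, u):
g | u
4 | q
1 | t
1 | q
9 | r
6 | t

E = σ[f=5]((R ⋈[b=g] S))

σ filters on f, owned by the left side.
E' = (σ[f=5](R) ⋈[b=g] S)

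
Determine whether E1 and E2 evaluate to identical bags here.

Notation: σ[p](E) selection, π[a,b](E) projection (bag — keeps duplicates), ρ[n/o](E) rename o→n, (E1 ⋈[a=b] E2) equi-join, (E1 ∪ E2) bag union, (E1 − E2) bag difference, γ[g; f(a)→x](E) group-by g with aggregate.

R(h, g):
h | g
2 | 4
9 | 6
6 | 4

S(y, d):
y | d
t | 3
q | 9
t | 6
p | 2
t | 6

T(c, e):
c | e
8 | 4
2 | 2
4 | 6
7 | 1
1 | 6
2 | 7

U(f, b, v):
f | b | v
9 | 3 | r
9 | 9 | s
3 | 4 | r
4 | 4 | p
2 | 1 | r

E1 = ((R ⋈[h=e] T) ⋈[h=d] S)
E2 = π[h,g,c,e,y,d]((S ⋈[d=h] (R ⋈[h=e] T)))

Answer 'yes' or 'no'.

E1 subexpression sizes:
  R → 3
  T → 6
  (R ⋈[h=e] T) → 3
  S → 5
  ((R ⋈[h=e] T) ⋈[h=d] S) → 5
E2 subexpression sizes:
  S → 5
  R → 3
  T → 6
  (R ⋈[h=e] T) → 3
  (S ⋈[d=h] (R ⋈[h=e] T)) → 5
  π[h,g,c,e,y,d]((S ⋈[d=h] (R ⋈[h=e] T))) → 5

E1 and E2 produce the same multiset:
h | g | c | e | y | d
2 | 4 | 2 | 2 | p | 2
6 | 4 | 1 | 6 | t | 6
6 | 4 | 1 | 6 | t | 6
6 | 4 | 4 | 6 | t | 6
6 | 4 | 4 | 6 | t | 6

yes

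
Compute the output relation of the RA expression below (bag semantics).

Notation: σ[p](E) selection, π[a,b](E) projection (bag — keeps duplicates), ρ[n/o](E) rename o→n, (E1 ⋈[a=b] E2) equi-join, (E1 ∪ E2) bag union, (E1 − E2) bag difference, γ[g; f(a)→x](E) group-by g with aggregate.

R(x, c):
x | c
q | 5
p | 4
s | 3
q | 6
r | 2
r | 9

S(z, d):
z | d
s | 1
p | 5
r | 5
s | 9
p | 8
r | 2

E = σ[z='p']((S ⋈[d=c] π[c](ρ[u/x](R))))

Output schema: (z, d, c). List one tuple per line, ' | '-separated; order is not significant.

Stepwise |·|:
  S → 6
  R → 6
  ρ[u/x](R) → 6
  π[c](ρ[u/x](R)) → 6
  (S ⋈[d=c] π[c](ρ[u/x](R))) → 4
  σ[z='p']((S ⋈[d=c] π[c](ρ[u/x](R)))) → 1

== RESULT ==
z | d | c
p | 5 | 5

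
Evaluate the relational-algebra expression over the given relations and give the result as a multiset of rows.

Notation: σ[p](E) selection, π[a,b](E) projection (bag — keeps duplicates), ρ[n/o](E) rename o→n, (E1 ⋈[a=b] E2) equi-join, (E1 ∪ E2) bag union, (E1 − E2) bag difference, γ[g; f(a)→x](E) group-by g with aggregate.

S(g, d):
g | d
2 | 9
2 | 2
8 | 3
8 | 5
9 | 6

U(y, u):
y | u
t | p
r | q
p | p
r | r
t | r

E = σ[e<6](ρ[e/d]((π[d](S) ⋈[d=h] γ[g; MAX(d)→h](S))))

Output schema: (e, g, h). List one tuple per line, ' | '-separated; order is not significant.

Row counts bottom-up:
  S → 5
  π[d](S) → 5
  S → 5
  γ[g; MAX(d)→h](S) → 3
  (π[d](S) ⋈[d=h] γ[g; MAX(d)→h](S)) → 3
  ρ[e/d]((π[d](S) ⋈[d=h] γ[g; MAX(d)→h](S))) → 3
  σ[e<6](ρ[e/d]((π[d](S) ⋈[d=h] γ[g; MAX(d)→h](S)))) → 1

== RESULT ==
e | g | h
5 | 8 | 5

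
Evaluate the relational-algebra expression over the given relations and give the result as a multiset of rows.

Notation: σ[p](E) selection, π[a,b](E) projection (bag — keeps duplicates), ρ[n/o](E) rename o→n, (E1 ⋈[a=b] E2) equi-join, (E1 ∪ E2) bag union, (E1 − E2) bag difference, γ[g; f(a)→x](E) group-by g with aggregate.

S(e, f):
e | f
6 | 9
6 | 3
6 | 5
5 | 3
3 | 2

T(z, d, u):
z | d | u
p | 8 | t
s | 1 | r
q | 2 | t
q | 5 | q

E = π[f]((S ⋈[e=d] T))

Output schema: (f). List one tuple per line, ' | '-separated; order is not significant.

Row counts bottom-up:
  S → 5
  T → 4
  (S ⋈[e=d] T) → 1
  π[f]((S ⋈[e=d] T)) → 1

== RESULT ==
f
3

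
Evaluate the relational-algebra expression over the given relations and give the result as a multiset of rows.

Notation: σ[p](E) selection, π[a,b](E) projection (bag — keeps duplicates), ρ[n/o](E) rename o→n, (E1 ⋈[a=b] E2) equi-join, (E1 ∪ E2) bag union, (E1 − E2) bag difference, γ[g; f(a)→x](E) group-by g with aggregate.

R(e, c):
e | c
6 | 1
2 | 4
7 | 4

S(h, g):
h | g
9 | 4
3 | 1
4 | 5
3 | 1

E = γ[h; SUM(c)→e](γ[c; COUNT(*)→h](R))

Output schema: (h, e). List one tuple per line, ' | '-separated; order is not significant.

Subexpression sizes:
  R → 3
  γ[c; COUNT(*)→h](R) → 2
  γ[h; SUM(c)→e](γ[c; COUNT(*)→h](R)) → 2

== RESULT ==
h | e
1 | 1
2 | 4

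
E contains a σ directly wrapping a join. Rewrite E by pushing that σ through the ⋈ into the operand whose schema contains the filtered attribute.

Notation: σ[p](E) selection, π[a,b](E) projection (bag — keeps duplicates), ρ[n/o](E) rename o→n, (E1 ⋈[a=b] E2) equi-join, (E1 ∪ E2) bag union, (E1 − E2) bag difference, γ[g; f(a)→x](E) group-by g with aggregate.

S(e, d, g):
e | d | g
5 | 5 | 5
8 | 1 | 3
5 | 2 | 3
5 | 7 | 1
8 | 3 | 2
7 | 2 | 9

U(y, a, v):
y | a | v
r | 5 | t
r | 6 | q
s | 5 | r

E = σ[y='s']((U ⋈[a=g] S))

σ filters on y, owned by the left side.
E' = (σ[y='s'](U) ⋈[a=g] S)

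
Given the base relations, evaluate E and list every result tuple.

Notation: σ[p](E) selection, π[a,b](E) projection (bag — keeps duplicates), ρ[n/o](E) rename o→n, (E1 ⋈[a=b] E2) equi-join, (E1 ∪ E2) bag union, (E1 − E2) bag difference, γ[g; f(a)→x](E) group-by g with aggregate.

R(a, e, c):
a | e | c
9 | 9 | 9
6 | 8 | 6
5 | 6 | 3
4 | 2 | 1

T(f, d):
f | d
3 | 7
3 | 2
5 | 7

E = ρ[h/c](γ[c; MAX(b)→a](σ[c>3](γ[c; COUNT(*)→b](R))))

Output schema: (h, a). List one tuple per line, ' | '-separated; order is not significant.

Per-node cardinality:
  R → 4
  γ[c; COUNT(*)→b](R) → 4
  σ[c>3](γ[c; COUNT(*)→b](R)) → 2
  γ[c; MAX(b)→a](σ[c>3](γ[c; COUNT(*)→b](R))) → 2
  ρ[h/c](γ[c; MAX(b)→a](σ[c>3](γ[c; COUNT(*)→b](R)))) → 2

== RESULT ==
h | a
6 | 1
9 | 1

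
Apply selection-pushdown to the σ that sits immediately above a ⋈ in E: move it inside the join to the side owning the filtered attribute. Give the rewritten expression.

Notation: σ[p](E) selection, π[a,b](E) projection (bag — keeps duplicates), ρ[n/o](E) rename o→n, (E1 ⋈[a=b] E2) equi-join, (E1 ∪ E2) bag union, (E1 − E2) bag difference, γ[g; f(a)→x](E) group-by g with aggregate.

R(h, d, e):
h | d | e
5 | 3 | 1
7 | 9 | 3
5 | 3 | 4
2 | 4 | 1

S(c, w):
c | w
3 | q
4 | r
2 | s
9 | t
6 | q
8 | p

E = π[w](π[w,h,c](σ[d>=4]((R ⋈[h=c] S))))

σ filters on d, owned by the left side.
E' = π[w](π[w,h,c]((σ[d>=4](R) ⋈[h=c] S)))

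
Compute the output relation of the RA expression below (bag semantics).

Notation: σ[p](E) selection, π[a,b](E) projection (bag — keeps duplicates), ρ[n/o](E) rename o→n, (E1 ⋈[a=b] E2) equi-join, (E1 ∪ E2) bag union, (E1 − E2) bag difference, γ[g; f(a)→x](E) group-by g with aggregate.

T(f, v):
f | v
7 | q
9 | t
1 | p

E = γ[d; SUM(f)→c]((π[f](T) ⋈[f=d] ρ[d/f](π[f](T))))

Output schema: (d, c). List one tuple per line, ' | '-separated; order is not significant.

Subexpression sizes:
  T → 3
  π[f](T) → 3
  T → 3
  π[f](T) → 3
  ρ[d/f](π[f](T)) → 3
  (π[f](T) ⋈[f=d] ρ[d/f](π[f](T))) → 3
  γ[d; SUM(f)→c]((π[f](T) ⋈[f=d] ρ[d/f](π[f](T)))) → 3

== RESULT ==
d | c
1 | 1
7 | 7
9 | 9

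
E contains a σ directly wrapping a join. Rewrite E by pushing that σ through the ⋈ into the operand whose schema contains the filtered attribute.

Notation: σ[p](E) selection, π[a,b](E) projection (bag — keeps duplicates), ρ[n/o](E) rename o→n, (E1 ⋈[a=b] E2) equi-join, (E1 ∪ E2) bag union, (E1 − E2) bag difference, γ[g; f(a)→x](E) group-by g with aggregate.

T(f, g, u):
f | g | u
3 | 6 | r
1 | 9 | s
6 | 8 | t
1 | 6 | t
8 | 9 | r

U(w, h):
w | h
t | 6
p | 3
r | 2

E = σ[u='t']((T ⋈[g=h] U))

σ filters on u, owned by the left side.
E' = (σ[u='t'](T) ⋈[g=h] U)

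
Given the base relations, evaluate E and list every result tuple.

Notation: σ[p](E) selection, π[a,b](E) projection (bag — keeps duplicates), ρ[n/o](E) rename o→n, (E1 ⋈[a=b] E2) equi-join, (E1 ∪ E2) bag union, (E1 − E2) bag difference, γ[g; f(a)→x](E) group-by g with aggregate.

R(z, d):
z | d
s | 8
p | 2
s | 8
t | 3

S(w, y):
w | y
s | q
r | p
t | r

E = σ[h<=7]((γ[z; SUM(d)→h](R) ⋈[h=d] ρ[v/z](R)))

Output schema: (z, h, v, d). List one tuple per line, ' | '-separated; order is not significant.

Stepwise |·|:
  R → 4
  γ[z; SUM(d)→h](R) → 3
  R → 4
  ρ[v/z](R) → 4
  (γ[z; SUM(d)→h](R) ⋈[h=d] ρ[v/z](R)) → 2
  σ[h<=7]((γ[z; SUM(d)→h](R) ⋈[h=d] ρ[v/z](R))) → 2

== RESULT ==
z | h | v | d
p | 2 | p | 2
t | 3 | t | 3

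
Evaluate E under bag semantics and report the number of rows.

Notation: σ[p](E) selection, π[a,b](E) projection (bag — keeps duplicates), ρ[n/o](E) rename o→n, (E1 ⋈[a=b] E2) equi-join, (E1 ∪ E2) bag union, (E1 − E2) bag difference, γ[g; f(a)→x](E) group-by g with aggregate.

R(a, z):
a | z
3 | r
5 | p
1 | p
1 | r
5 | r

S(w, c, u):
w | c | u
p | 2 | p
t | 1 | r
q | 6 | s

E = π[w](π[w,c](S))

Per-node cardinality:
  S → 3
  π[w,c](S) → 3
  π[w](π[w,c](S)) → 3

|E| = 3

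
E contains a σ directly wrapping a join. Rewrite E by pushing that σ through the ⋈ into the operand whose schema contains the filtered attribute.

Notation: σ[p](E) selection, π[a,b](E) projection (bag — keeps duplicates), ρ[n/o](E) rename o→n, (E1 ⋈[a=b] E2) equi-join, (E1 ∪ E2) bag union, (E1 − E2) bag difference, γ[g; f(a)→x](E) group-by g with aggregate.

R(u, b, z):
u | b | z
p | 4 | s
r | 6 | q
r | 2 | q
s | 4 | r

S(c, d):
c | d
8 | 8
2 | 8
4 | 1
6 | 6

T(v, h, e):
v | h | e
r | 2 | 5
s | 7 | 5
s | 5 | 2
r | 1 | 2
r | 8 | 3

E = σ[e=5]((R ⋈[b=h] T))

σ filters on e, owned by the right side.
E' = (R ⋈[b=h] σ[e=5](T))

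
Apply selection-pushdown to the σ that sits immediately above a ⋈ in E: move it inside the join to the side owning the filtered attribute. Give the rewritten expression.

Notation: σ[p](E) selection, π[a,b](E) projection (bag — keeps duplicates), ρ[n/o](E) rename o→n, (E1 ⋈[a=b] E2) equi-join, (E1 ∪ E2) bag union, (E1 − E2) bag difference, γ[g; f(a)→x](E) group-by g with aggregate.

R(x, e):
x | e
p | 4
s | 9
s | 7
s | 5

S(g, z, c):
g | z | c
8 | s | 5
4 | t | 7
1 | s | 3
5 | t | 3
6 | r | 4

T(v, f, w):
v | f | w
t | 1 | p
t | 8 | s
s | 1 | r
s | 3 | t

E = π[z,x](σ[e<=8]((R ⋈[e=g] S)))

σ filters on e, owned by the left side.
E' = π[z,x]((σ[e<=8](R) ⋈[e=g] S))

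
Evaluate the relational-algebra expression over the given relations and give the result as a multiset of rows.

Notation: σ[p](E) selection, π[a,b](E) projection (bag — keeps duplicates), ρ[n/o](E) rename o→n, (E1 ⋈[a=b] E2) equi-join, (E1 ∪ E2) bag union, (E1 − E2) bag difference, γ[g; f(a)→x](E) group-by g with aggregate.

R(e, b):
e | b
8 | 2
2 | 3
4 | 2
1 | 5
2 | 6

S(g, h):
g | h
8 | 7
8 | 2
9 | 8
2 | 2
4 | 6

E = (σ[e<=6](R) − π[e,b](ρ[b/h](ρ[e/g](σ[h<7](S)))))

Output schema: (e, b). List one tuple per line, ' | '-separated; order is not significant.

Row counts bottom-up:
  R → 5
  σ[e<=6](R) → 4
  S → 5
  σ[h<7](S) → 3
  ρ[e/g](σ[h<7](S)) → 3
  ρ[b/h](ρ[e/g](σ[h<7](S))) → 3
  π[e,b](ρ[b/h](ρ[e/g](σ[h<7](S)))) → 3
  (σ[e<=6](R) − π[e,b](ρ[b/h](ρ[e/g](σ[h<7](S))))) → 4

== RESULT ==
e | b
1 | 5
2 | 3
2 | 6
4 | 2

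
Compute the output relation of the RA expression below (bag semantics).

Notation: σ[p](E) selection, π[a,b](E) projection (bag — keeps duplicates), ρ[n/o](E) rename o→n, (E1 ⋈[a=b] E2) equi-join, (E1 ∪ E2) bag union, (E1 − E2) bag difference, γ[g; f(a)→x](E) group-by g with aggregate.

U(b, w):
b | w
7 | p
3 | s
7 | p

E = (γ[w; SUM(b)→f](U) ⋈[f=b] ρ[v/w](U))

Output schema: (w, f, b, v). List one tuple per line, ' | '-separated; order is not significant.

Stepwise |·|:
  U → 3
  γ[w; SUM(b)→f](U) → 2
  U → 3
  ρ[v/w](U) → 3
  (γ[w; SUM(b)→f](U) ⋈[f=b] ρ[v/w](U)) → 1

== RESULT ==
w | f | b | v
s | 3 | 3 | s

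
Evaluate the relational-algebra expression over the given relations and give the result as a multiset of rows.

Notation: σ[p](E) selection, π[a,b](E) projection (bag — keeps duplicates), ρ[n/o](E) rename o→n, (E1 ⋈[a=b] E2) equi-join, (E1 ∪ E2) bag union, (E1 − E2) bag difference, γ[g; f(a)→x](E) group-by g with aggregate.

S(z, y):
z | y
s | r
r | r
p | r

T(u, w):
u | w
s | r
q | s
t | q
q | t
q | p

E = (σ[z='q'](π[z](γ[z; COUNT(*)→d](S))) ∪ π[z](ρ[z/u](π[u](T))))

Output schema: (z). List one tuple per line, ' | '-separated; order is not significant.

Per-node cardinality:
  S → 3
  γ[z; COUNT(*)→d](S) → 3
  π[z](γ[z; COUNT(*)→d](S)) → 3
  σ[z='q'](π[z](γ[z; COUNT(*)→d](S))) → 0
  T → 5
  π[u](T) → 5
  ρ[z/u](π[u](T)) → 5
  π[z](ρ[z/u](π[u](T))) → 5
  (σ[z='q'](π[z](γ[z; COUNT(*)→d](S))) ∪ π[z](ρ[z/u](π[u](T)))) → 5

== RESULT ==
z
q
q
q
s
t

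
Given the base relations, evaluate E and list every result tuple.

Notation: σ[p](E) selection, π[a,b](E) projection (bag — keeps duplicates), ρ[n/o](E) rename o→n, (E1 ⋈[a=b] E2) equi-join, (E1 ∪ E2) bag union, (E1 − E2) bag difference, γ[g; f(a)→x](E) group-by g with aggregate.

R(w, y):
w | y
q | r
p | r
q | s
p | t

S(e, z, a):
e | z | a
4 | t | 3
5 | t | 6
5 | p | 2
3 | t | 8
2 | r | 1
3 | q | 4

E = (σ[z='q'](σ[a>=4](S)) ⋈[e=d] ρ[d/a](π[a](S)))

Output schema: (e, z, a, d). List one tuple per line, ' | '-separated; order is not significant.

Per-node cardinality:
  S → 6
  σ[a>=4](S) → 3
  σ[z='q'](σ[a>=4](S)) → 1
  S → 6
  π[a](S) → 6
  ρ[d/a](π[a](S)) → 6
  (σ[z='q'](σ[a>=4](S)) ⋈[e=d] ρ[d/a](π[a](S))) → 1

== RESULT ==
e | z | a | d
3 | q | 4 | 3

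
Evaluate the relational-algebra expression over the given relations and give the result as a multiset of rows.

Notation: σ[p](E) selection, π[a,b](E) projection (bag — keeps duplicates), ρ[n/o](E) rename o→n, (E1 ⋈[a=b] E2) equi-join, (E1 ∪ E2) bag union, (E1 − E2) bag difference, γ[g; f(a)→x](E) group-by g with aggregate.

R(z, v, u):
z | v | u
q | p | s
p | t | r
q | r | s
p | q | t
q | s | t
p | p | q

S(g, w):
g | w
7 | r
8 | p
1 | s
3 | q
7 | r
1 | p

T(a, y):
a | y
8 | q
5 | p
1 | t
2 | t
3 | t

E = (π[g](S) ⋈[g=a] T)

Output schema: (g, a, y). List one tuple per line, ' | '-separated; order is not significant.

Stepwise |·|:
  S → 6
  π[g](S) → 6
  T → 5
  (π[g](S) ⋈[g=a] T) → 4

== RESULT ==
g | a | y
1 | 1 | t
1 | 1 | t
3 | 3 | t
8 | 8 | q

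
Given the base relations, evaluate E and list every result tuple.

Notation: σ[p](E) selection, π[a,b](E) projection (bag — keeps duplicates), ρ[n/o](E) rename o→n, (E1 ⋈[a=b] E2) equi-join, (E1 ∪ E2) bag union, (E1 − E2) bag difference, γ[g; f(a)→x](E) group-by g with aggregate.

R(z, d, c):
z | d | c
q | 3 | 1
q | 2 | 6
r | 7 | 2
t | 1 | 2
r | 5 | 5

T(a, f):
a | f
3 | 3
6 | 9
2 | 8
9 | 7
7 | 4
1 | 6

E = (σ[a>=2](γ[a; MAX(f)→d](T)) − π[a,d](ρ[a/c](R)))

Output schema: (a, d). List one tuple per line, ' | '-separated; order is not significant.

Row counts bottom-up:
  T → 6
  γ[a; MAX(f)→d](T) → 6
  σ[a>=2](γ[a; MAX(f)→d](T)) → 5
  R → 5
  ρ[a/c](R) → 5
  π[a,d](ρ[a/c](R)) → 5
  (σ[a>=2](γ[a; MAX(f)→d](T)) − π[a,d](ρ[a/c](R))) → 5

== RESULT ==
a | d
2 | 8
3 | 3
6 | 9
7 | 4
9 | 7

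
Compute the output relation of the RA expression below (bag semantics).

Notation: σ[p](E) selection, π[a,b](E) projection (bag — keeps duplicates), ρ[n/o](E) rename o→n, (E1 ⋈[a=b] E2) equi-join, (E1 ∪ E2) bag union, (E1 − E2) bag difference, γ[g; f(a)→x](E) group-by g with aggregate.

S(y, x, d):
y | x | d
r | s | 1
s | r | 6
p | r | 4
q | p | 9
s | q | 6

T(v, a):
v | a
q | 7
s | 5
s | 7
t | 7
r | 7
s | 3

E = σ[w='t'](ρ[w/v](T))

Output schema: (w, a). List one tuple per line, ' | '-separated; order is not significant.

Per-node cardinality:
  T → 6
  ρ[w/v](T) → 6
  σ[w='t'](ρ[w/v](T)) → 1

== RESULT ==
w | a
t | 7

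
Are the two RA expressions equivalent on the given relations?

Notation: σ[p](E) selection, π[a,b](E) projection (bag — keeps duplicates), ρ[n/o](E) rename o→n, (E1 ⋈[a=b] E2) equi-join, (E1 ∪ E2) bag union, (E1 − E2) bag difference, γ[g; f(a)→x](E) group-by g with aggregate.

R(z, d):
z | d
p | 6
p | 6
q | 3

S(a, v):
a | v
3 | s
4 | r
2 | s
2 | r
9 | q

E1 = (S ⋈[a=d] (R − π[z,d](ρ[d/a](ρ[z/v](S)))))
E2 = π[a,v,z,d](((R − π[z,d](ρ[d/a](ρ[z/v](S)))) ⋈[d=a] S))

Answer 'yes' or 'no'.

E1 subexpression sizes:
  S → 5
  R → 3
  S → 5
  ρ[z/v](S) → 5
  ρ[d/a](ρ[z/v](S)) → 5
  π[z,d](ρ[d/a](ρ[z/v](S))) → 5
  (R − π[z,d](ρ[d/a](ρ[z/v](S)))) → 3
  (S ⋈[a=d] (R − π[z,d](ρ[d/a](ρ[z/v](S))))) → 1
E2 subexpression sizes:
  R → 3
  S → 5
  ρ[z/v](S) → 5
  ρ[d/a](ρ[z/v](S)) → 5
  π[z,d](ρ[d/a](ρ[z/v](S))) → 5
  (R − π[z,d](ρ[d/a](ρ[z/v](S)))) → 3
  S → 5
  ((R − π[z,d](ρ[d/a](ρ[z/v](S)))) ⋈[d=a] S) → 1
  π[a,v,z,d](((R − π[z,d](ρ[d/a](ρ[z/v](S)))) ⋈[d=a] S)) → 1

E1 and E2 produce the same multiset:
a | v | z | d
3 | s | q | 3

yes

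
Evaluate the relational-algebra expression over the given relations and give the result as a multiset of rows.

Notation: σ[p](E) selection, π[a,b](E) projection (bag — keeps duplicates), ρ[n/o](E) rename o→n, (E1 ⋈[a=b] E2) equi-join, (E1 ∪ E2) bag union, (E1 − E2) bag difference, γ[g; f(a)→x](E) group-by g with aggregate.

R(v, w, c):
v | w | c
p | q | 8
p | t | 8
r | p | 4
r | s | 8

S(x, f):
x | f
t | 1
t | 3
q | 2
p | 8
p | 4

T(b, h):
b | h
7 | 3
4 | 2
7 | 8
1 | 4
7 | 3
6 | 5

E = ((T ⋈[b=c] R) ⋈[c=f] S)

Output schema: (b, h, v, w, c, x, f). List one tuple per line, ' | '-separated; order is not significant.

Stepwise |·|:
  T → 6
  R → 4
  (T ⋈[b=c] R) → 1
  S → 5
  ((T ⋈[b=c] R) ⋈[c=f] S) → 1

== RESULT ==
b | h | v | w | c | x | f
4 | 2 | r | p | 4 | p | 4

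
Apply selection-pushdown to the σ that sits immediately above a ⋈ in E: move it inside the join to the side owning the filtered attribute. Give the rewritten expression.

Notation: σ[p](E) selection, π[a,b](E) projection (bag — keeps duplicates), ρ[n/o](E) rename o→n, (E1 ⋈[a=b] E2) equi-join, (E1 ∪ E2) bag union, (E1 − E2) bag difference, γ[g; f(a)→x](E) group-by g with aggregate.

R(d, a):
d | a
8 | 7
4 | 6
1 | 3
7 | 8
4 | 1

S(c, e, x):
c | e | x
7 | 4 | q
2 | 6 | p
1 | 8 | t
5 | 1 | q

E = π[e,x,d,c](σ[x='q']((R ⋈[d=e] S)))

σ filters on x, owned by the right side.
E' = π[e,x,d,c]((R ⋈[d=e] σ[x='q'](S)))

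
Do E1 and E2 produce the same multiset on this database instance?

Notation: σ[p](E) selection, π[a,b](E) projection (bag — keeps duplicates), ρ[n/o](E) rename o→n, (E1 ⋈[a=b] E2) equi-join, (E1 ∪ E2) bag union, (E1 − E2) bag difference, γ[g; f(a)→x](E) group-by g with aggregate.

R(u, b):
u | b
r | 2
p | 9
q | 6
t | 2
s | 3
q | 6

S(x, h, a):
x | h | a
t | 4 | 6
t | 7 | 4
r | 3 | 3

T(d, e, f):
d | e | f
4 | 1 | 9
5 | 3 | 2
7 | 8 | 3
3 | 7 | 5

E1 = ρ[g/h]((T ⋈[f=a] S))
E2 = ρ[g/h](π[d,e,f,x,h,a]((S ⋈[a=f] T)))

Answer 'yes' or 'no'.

E1 stepwise |·|:
  T → 4
  S → 3
  (T ⋈[f=a] S) → 1
  ρ[g/h]((T ⋈[f=a] S)) → 1
E2 stepwise |·|:
  S → 3
  T → 4
  (S ⋈[a=f] T) → 1
  π[d,e,f,x,h,a]((S ⋈[a=f] T)) → 1
  ρ[g/h](π[d,e,f,x,h,a]((S ⋈[a=f] T))) → 1

E1 and E2 produce the same multiset:
d | e | f | x | g | a
7 | 8 | 3 | r | 3 | 3

yes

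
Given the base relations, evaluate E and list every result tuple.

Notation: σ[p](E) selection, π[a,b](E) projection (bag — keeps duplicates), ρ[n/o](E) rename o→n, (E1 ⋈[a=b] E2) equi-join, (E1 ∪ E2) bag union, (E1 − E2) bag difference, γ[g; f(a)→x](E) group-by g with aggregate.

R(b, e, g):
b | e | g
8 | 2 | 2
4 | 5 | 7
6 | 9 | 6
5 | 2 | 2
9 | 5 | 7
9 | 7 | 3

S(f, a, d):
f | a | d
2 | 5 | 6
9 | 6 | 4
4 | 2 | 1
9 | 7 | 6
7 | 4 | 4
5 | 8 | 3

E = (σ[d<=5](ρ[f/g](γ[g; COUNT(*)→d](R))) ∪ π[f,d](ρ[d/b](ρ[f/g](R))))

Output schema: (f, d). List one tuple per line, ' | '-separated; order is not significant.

Per-node cardinality:
  R → 6
  γ[g; COUNT(*)→d](R) → 4
  ρ[f/g](γ[g; COUNT(*)→d](R)) → 4
  σ[d<=5](ρ[f/g](γ[g; COUNT(*)→d](R))) → 4
  R → 6
  ρ[f/g](R) → 6
  ρ[d/b](ρ[f/g](R)) → 6
  π[f,d](ρ[d/b](ρ[f/g](R))) → 6
  (σ[d<=5](ρ[f/g](γ[g; COUNT(*)→d](R))) ∪ π[f,d](ρ[d/b](ρ[f/g](R)))) → 10

== RESULT ==
f | d
2 | 2
2 | 5
2 | 8
3 | 1
3 | 9
6 | 1
6 | 6
7 | 2
7 | 4
7 | 9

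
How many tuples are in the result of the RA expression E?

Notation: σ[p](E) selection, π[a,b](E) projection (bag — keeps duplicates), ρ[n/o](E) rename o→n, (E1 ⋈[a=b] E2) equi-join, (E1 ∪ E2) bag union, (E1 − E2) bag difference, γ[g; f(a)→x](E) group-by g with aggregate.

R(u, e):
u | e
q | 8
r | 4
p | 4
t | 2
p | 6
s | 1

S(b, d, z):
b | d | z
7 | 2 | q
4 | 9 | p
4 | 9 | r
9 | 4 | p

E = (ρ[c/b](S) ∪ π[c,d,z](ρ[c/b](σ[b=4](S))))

Per-node cardinality:
  S → 4
  ρ[c/b](S) → 4
  S → 4
  σ[b=4](S) → 2
  ρ[c/b](σ[b=4](S)) → 2
  π[c,d,z](ρ[c/b](σ[b=4](S))) → 2
  (ρ[c/b](S) ∪ π[c,d,z](ρ[c/b](σ[b=4](S)))) → 6

|E| = 6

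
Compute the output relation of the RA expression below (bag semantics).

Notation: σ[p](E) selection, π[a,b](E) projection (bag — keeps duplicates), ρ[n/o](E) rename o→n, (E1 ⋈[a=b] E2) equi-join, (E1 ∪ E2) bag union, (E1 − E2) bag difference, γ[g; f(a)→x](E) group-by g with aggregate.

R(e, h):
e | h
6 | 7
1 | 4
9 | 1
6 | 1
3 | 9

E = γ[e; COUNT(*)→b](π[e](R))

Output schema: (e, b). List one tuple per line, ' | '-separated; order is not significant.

Subexpression sizes:
  R → 5
  π[e](R) → 5
  γ[e; COUNT(*)→b](π[e](R)) → 4

== RESULT ==
e | b
1 | 1
3 | 1
6 | 2
9 | 1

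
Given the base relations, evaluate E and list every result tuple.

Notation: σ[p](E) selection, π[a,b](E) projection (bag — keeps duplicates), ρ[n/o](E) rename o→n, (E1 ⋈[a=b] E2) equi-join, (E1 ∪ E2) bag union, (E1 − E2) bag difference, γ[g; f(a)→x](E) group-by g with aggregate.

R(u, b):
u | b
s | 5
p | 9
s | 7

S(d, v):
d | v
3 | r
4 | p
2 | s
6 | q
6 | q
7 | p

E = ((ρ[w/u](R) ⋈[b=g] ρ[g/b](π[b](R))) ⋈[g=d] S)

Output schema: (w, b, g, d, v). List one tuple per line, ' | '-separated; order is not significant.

Per-node cardinality:
  R → 3
  ρ[w/u](R) → 3
  R → 3
  π[b](R) → 3
  ρ[g/b](π[b](R)) → 3
  (ρ[w/u](R) ⋈[b=g] ρ[g/b](π[b](R))) → 3
  S → 6
  ((ρ[w/u](R) ⋈[b=g] ρ[g/b](π[b](R))) ⋈[g=d] S) → 1

== RESULT ==
w | b | g | d | v
s | 7 | 7 | 7 | p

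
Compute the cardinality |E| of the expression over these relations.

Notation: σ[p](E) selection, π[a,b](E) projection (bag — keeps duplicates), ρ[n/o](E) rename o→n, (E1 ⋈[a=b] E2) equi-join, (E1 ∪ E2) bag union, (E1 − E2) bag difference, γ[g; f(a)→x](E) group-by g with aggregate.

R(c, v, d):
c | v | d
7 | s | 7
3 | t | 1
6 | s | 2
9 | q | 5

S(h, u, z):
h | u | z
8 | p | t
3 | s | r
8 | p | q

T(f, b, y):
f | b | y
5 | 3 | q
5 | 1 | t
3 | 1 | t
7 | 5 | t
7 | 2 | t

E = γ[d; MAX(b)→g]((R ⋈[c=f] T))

Per-node cardinality:
  R → 4
  T → 5
  (R ⋈[c=f] T) → 3
  γ[d; MAX(b)→g]((R ⋈[c=f] T)) → 2

|E| = 2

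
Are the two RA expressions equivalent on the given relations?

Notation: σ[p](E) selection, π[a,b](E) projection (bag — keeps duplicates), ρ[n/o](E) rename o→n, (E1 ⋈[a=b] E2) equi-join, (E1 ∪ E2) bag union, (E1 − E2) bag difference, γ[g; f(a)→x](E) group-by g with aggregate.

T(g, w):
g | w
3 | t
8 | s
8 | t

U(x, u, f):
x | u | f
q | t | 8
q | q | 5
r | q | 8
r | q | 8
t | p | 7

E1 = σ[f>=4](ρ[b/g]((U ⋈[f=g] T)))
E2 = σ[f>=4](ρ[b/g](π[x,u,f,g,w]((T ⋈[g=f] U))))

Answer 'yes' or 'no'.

E1 row counts bottom-up:
  U → 5
  T → 3
  (U ⋈[f=g] T) → 6
  ρ[b/g]((U ⋈[f=g] T)) → 6
  σ[f>=4](ρ[b/g]((U ⋈[f=g] T))) → 6
E2 row counts bottom-up:
  T → 3
  U → 5
  (T ⋈[g=f] U) → 6
  π[x,u,f,g,w]((T ⋈[g=f] U)) → 6
  ρ[b/g](π[x,u,f,g,w]((T ⋈[g=f] U))) → 6
  σ[f>=4](ρ[b/g](π[x,u,f,g,w]((T ⋈[g=f] U)))) → 6

E1 and E2 produce the same multiset:
x | u | f | b | w
q | t | 8 | 8 | s
q | t | 8 | 8 | t
r | q | 8 | 8 | s
r | q | 8 | 8 | s
r | q | 8 | 8 | t
r | q | 8 | 8 | t

yes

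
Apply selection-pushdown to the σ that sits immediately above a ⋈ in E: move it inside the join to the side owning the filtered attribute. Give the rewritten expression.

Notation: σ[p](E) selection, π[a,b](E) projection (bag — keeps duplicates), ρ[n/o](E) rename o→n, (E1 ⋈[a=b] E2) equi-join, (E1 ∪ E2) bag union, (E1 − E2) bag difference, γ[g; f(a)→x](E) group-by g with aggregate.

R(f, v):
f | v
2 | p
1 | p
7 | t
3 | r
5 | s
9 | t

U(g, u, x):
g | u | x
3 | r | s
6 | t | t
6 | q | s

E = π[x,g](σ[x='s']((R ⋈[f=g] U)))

σ filters on x, owned by the right side.
E' = π[x,g]((R ⋈[f=g] σ[x='s'](U)))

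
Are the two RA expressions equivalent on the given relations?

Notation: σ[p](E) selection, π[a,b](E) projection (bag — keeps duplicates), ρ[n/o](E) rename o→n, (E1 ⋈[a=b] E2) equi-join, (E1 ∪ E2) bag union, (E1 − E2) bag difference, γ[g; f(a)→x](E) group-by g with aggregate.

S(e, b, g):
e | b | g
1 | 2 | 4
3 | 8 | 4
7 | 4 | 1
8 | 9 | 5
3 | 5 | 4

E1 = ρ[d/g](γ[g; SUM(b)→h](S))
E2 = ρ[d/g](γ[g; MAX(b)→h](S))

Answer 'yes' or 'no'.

E1 stepwise |·|:
  S → 5
  γ[g; SUM(b)→h](S) → 3
  ρ[d/g](γ[g; SUM(b)→h](S)) → 3
E2 stepwise |·|:
  S → 5
  γ[g; MAX(b)→h](S) → 3
  ρ[d/g](γ[g; MAX(b)→h](S)) → 3

E1 result:
d | h
1 | 4
4 | 15
5 | 9
E2 result:
d | h
1 | 4
4 | 8
5 | 9
Witness: (4, 15) appears 1× in E1 but 0× in E2.

no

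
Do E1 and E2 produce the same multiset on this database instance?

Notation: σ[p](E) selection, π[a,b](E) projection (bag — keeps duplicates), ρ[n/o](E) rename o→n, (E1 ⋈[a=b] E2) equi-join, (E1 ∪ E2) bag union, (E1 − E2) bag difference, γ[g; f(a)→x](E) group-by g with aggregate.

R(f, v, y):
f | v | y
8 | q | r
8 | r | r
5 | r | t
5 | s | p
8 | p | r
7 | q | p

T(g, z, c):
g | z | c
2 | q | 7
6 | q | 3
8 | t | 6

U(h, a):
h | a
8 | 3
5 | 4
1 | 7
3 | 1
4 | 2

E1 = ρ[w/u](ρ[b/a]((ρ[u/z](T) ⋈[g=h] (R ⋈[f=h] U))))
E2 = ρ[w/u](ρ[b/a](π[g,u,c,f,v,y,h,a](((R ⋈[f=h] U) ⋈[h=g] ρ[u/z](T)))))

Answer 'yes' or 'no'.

E1 row counts bottom-up:
  T → 3
  ρ[u/z](T) → 3
  R → 6
  U → 5
  (R ⋈[f=h] U) → 5
  (ρ[u/z](T) ⋈[g=h] (R ⋈[f=h] U)) → 3
  ρ[b/a]((ρ[u/z](T) ⋈[g=h] (R ⋈[f=h] U))) → 3
  ρ[w/u](ρ[b/a]((ρ[u/z](T) ⋈[g=h] (R ⋈[f=h] U)))) → 3
E2 row counts bottom-up:
  R → 6
  U → 5
  (R ⋈[f=h] U) → 5
  T → 3
  ρ[u/z](T) → 3
  ((R ⋈[f=h] U) ⋈[h=g] ρ[u/z](T)) → 3
  π[g,u,c,f,v,y,h,a](((R ⋈[f=h] U) ⋈[h=g] ρ[u/z](T))) → 3
  ρ[b/a](π[g,u,c,f,v,y,h,a](((R ⋈[f=h] U) ⋈[h=g] ρ[u/z](T)))) → 3
  ρ[w/u](ρ[b/a](π[g,u,c,f,v,y,h,a](((R ⋈[f=h] U) ⋈[h=g] ρ[u/z](T))))) → 3

E1 and E2 produce the same multiset:
g | w | c | f | v | y | h | b
8 | t | 6 | 8 | p | r | 8 | 3
8 | t | 6 | 8 | q | r | 8 | 3
8 | t | 6 | 8 | r | r | 8 | 3

yes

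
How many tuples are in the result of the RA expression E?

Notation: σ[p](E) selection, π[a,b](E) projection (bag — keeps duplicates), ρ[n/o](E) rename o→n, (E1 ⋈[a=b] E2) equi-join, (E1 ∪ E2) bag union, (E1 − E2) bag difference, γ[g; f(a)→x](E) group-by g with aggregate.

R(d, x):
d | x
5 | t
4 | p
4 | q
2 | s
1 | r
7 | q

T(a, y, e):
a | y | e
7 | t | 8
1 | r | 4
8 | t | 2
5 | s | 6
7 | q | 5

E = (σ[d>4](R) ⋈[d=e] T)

Per-node cardinality:
  R → 6
  σ[d>4](R) → 2
  T → 5
  (σ[d>4](R) ⋈[d=e] T) → 1

|E| = 1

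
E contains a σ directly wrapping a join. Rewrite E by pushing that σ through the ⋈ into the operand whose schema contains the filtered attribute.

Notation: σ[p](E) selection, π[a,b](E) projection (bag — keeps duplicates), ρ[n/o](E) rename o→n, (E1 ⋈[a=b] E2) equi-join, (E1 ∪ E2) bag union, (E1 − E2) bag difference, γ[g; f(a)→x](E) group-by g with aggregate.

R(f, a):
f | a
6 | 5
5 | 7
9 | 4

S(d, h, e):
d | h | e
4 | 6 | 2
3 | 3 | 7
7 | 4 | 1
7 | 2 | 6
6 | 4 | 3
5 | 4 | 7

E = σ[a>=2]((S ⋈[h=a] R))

σ filters on a, owned by the right side.
E' = (S ⋈[h=a] σ[a>=2](R))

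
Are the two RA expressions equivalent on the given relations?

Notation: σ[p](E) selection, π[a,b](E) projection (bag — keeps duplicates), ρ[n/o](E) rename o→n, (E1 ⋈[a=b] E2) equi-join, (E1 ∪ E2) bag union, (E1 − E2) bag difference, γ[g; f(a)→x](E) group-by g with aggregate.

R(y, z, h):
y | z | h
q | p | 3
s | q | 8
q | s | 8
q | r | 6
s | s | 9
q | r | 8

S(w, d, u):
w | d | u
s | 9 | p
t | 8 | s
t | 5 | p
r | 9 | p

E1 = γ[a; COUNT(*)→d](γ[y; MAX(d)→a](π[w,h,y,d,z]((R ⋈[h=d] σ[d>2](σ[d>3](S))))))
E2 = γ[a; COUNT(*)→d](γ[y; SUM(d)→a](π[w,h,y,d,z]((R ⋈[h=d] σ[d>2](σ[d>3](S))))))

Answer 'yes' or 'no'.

E1 row counts bottom-up:
  R → 6
  S → 4
  σ[d>3](S) → 4
  σ[d>2](σ[d>3](S)) → 4
  (R ⋈[h=d] σ[d>2](σ[d>3](S))) → 5
  π[w,h,y,d,z]((R ⋈[h=d] σ[d>2](σ[d>3](S)))) → 5
  γ[y; MAX(d)→a](π[w,h,y,d,z]((R ⋈[h=d] σ[d>2](σ[d>3](S))))) → 2
  γ[a; COUNT(*)→d](γ[y; MAX(d)→a](π[w,h,y,d,z]((R ⋈[h=d] σ[d>2](σ[d>3](S)))))) → 2
E2 row counts bottom-up:
  R → 6
  S → 4
  σ[d>3](S) → 4
  σ[d>2](σ[d>3](S)) → 4
  (R ⋈[h=d] σ[d>2](σ[d>3](S))) → 5
  π[w,h,y,d,z]((R ⋈[h=d] σ[d>2](σ[d>3](S)))) → 5
  γ[y; SUM(d)→a](π[w,h,y,d,z]((R ⋈[h=d] σ[d>2](σ[d>3](S))))) → 2
  γ[a; COUNT(*)→d](γ[y; SUM(d)→a](π[w,h,y,d,z]((R ⋈[h=d] σ[d>2](σ[d>3](S)))))) → 2

E1 result:
a | d
8 | 1
9 | 1
E2 result:
a | d
16 | 1
26 | 1
Witness: (16, 1) appears 0× in E1 but 1× in E2.

no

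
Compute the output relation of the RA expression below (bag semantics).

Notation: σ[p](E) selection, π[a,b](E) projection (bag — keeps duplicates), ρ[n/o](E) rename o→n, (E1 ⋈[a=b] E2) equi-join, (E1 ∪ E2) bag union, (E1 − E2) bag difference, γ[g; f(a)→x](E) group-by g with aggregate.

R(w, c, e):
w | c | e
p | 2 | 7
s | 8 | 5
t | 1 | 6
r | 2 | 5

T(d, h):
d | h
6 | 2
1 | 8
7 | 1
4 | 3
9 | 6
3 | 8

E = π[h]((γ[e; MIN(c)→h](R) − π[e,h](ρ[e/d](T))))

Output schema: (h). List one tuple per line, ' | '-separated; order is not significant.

Subexpression sizes:
  R → 4
  γ[e; MIN(c)→h](R) → 3
  T → 6
  ρ[e/d](T) → 6
  π[e,h](ρ[e/d](T)) → 6
  (γ[e; MIN(c)→h](R) − π[e,h](ρ[e/d](T))) → 3
  π[h]((γ[e; MIN(c)→h](R) − π[e,h](ρ[e/d](T)))) → 3

== RESULT ==
h
1
2
2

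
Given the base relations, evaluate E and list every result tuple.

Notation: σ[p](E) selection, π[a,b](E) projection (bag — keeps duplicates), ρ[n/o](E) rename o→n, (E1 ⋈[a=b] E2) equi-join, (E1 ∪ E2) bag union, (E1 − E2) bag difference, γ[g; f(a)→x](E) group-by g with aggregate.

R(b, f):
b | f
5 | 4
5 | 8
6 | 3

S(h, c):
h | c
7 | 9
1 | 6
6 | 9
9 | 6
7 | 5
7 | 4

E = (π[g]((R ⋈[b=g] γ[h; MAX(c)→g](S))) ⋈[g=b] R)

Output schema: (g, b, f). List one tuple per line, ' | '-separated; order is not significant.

Stepwise |·|:
  R → 3
  S → 6
  γ[h; MAX(c)→g](S) → 4
  (R ⋈[b=g] γ[h; MAX(c)→g](S)) → 2
  π[g]((R ⋈[b=g] γ[h; MAX(c)→g](S))) → 2
  R → 3
  (π[g]((R ⋈[b=g] γ[h; MAX(c)→g](S))) ⋈[g=b] R) → 2

== RESULT ==
g | b | f
6 | 6 | 3
6 | 6 | 3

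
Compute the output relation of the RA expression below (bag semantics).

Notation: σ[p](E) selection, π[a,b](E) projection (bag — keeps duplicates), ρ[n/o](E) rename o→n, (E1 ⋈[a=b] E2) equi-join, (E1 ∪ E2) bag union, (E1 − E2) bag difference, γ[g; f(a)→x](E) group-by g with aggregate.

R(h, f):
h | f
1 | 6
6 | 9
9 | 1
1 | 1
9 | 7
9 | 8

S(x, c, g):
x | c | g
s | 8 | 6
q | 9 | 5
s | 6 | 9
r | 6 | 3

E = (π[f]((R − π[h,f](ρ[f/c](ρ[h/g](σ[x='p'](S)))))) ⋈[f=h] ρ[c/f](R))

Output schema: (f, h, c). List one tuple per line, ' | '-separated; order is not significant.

Stepwise |·|:
  R → 6
  S → 4
  σ[x='p'](S) → 0
  ρ[h/g](σ[x='p'](S)) → 0
  ρ[f/c](ρ[h/g](σ[x='p'](S))) → 0
  π[h,f](ρ[f/c](ρ[h/g](σ[x='p'](S)))) → 0
  (R − π[h,f](ρ[f/c](ρ[h/g](σ[x='p'](S))))) → 6
  π[f]((R − π[h,f](ρ[f/c](ρ[h/g](σ[x='p'](S)))))) → 6
  R → 6
  ρ[c/f](R) → 6
  (π[f]((R − π[h,f](ρ[f/c](ρ[h/g](σ[x='p'](S)))))) ⋈[f=h] ρ[c/f](R)) → 8

== RESULT ==
f | h | c
1 | 1 | 1
1 | 1 | 1
1 | 1 | 6
1 | 1 | 6
6 | 6 | 9
9 | 9 | 1
9 | 9 | 7
9 | 9 | 8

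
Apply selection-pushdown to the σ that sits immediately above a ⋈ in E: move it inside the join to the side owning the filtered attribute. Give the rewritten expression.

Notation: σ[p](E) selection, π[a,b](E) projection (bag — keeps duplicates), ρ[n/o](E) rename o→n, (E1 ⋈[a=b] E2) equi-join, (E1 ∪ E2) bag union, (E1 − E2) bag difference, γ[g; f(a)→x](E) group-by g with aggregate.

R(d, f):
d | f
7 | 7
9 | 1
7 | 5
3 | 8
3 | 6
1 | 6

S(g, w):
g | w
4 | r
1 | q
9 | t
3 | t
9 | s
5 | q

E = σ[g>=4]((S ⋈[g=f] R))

σ filters on g, owned by the left side.
E' = (σ[g>=4](S) ⋈[g=f] R)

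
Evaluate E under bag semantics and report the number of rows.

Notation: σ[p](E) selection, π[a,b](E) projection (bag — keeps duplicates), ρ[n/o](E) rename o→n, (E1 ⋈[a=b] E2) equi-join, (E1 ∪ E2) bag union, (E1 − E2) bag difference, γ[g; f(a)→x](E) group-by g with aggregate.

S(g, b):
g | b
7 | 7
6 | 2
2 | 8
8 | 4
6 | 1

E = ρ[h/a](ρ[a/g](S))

Stepwise |·|:
  S → 5
  ρ[a/g](S) → 5
  ρ[h/a](ρ[a/g](S)) → 5

|E| = 5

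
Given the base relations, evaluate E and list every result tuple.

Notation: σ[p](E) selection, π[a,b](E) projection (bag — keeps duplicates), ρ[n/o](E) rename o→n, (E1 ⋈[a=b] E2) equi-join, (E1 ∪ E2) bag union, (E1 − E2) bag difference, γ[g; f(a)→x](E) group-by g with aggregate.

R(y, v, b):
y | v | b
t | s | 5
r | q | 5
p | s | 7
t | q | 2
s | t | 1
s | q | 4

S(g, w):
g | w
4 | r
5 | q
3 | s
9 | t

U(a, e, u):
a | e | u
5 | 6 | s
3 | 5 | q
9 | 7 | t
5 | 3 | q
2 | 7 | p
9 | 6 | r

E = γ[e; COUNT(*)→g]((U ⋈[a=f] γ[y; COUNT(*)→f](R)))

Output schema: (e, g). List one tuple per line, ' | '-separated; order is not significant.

Row counts bottom-up:
  U → 6
  R → 6
  γ[y; COUNT(*)→f](R) → 4
  (U ⋈[a=f] γ[y; COUNT(*)→f](R)) → 2
  γ[e; COUNT(*)→g]((U ⋈[a=f] γ[y; COUNT(*)→f](R))) → 1

== RESULT ==
e | g
7 | 2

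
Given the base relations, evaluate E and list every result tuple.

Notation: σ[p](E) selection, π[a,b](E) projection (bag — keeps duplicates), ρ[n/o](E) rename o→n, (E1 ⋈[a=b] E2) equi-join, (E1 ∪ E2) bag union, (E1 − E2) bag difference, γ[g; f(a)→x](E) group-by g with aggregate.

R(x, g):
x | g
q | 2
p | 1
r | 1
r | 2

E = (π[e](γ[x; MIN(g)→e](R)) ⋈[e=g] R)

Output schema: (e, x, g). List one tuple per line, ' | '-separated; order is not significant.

Subexpression sizes:
  R → 4
  γ[x; MIN(g)→e](R) → 3
  π[e](γ[x; MIN(g)→e](R)) → 3
  R → 4
  (π[e](γ[x; MIN(g)→e](R)) ⋈[e=g] R) → 6

== RESULT ==
e | x | g
1 | p | 1
1 | p | 1
1 | r | 1
1 | r | 1
2 | q | 2
2 | r | 2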